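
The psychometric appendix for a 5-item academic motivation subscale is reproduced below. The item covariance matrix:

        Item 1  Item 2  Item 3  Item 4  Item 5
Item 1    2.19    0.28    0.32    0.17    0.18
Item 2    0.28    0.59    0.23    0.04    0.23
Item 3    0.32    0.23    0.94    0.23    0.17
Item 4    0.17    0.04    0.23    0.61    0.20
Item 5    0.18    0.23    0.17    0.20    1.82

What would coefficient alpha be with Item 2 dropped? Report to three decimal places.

coefficient alpha = 0.418

Remaining items: Item 1, Item 3, Item 4, Item 5 (k = 4).
Σσ²ᵢ = 2.19 + 0.94 + 0.61 + 1.82 = 5.56
σ²_T = 5.56 + 2 × 1.27 = 8.10
α (item deleted) = (4/3)·(1 − 5.56/8.10) = 0.418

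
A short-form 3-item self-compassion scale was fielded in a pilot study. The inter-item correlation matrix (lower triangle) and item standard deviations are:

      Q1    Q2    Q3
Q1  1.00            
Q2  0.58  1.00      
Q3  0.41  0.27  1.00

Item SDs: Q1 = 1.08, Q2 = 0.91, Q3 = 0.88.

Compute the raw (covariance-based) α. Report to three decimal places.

Σσ²ᵢ = 1.08² + 0.91² + 0.88² = 2.7689
Covariances σ_ij = r_ij · s_i · s_j:
  σ(Q1,Q2) = 0.58 × 1.08 × 0.91 = 0.5700
  σ(Q1,Q3) = 0.41 × 1.08 × 0.88 = 0.3897
  σ(Q2,Q3) = 0.27 × 0.91 × 0.88 = 0.2162
σ²_T = Σσ²ᵢ + 2·Σσ_ij = 2.7689 + 2 × 1.1759 = 5.1207
α = (3/2)·(1 − 2.7689/5.1207) = 0.689

α = 0.689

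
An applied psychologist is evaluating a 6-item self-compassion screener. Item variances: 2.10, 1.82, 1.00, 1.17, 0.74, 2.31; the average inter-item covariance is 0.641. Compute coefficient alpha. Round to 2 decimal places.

coefficient alpha = 0.81

sum of item variances = 2.10 + 1.82 + 1.00 + 1.17 + 0.74 + 2.31 = 9.14
Sum of the 15 distinct covariances = 15 × 0.641 = 9.615
total variance = sum of item variances + 2·Σcov = 9.14 + 2 × 9.615 = 28.370
α = (6/5)·(1 − 9.14/28.370) = 0.81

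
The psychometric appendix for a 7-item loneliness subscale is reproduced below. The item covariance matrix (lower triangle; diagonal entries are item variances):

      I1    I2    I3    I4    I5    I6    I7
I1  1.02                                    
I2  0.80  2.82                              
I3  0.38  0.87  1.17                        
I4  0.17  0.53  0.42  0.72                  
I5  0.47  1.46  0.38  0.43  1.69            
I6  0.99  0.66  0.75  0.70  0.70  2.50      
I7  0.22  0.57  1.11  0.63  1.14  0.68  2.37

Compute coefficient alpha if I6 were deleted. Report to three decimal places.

coefficient alpha = 0.794

Remaining items: I1, I2, I3, I4, I5, I7 (k = 6).
sum of item variances = 1.02 + 2.82 + 1.17 + 0.72 + 1.69 + 2.37 = 9.79
total variance = 9.79 + 2 × 9.58 = 28.95
α (item deleted) = (6/5)·(1 − 9.79/28.95) = 0.794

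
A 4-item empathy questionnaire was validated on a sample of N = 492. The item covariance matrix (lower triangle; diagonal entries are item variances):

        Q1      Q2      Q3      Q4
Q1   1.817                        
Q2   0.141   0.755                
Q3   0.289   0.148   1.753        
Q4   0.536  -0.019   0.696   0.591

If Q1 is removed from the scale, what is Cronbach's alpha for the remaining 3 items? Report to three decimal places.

Cronbach's alpha = 0.521

Remaining items: Q2, Q3, Q4 (k = 3).
sum of item variances = 0.755 + 1.753 + 0.591 = 3.099
total variance = 3.099 + 2 × 0.825 = 4.749
α (item deleted) = (3/2)·(1 − 3.099/4.749) = 0.521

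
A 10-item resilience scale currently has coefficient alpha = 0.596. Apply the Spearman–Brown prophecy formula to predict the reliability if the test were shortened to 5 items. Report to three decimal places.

Length factor m = 5/10 = 0.5000
α' = m·α / (1 − (1−m)·α)
   = 5/10 × 0.596 / (1 − (1 − 5/10) × 0.596)
   = 0.2980 / 0.7020 = 0.425

predicted reliability = 0.425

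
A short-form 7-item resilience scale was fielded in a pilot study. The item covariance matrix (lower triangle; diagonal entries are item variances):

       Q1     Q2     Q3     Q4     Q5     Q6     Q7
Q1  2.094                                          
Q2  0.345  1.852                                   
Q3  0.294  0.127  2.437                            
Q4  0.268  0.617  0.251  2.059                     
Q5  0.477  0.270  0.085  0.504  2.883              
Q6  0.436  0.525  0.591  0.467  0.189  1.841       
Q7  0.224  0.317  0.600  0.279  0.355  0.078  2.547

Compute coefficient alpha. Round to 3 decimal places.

sum of item variances = 2.094 + 1.852 + 2.437 + 2.059 + 2.883 + 1.841 + 2.547 = 15.713
Sum of the distinct covariances = 7.299
Var(T) = 15.713 + 2 × 7.299 = 30.311
α = (k/(k−1))·(1 − sum of item variances/Var(T)) = (7/6)·(1 − 15.713/30.311) = 0.562

α = 0.562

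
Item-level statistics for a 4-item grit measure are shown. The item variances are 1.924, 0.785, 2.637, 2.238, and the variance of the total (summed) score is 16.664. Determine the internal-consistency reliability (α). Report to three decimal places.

α = 0.727

ΣVar(i) = 1.924 + 0.785 + 2.637 + 2.238 = 7.584
α = (k/(k−1))·(1 − ΣVar(i)/σ²_T) = (4/3)·(1 − 7.584/16.664) = 0.727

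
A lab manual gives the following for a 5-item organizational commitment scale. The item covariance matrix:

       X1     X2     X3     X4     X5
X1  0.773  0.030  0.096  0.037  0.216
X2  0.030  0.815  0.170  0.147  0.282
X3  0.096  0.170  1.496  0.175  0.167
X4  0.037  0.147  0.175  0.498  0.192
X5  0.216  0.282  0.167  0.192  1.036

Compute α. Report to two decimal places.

ΣVar(i) = 0.773 + 0.815 + 1.496 + 0.498 + 1.036 = 4.618
Σ_{i<j} σ_ij = 1.512
total variance = 4.618 + 2 × 1.512 = 7.642
α = (k/(k−1))·(1 − ΣVar(i)/total variance) = (5/4)·(1 − 4.618/7.642) = 0.49

α = 0.49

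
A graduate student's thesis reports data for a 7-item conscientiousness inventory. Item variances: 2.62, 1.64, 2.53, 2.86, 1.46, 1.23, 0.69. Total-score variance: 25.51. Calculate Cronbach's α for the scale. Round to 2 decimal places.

α = 0.57

Σσ²ᵢ = 2.62 + 1.64 + 2.53 + 2.86 + 1.46 + 1.23 + 0.69 = 13.03
α = (k/(k−1))·(1 − Σσ²ᵢ/Var(T)) = (7/6)·(1 − 13.03/25.51) = 0.57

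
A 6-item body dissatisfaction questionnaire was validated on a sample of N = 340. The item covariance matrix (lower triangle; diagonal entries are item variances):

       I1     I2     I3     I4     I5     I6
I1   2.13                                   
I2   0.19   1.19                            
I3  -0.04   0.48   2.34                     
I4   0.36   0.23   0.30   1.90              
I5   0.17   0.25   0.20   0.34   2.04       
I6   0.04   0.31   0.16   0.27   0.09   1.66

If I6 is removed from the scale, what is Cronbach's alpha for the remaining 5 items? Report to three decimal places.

Remaining items: I1, I2, I3, I4, I5 (k = 5).
sum of item variances = 2.13 + 1.19 + 2.34 + 1.90 + 2.04 = 9.60
σ²_T = 9.60 + 2 × 2.48 = 14.56
α (item deleted) = (5/4)·(1 − 9.60/14.56) = 0.426

Cronbach's alpha = 0.426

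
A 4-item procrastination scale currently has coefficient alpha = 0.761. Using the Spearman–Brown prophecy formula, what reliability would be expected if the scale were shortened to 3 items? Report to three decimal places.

Length factor m = 3/4 = 0.7500
α' = m·α / (1 − (1−m)·α)
   = 3/4 × 0.761 / (1 − (1 − 3/4) × 0.761)
   = 0.5707 / 0.8097 = 0.705

predicted reliability = 0.705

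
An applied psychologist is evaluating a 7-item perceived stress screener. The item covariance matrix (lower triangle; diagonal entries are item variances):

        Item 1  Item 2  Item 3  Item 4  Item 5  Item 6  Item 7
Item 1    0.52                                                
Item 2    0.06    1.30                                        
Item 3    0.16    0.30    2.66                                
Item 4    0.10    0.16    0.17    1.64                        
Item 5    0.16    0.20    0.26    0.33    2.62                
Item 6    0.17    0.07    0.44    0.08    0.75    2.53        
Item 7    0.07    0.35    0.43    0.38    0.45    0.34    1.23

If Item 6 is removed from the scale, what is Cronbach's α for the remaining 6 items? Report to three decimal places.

Remaining items: Item 1, Item 2, Item 3, Item 4, Item 5, Item 7 (k = 6).
Σσ²ᵢ = 0.52 + 1.30 + 2.66 + 1.64 + 2.62 + 1.23 = 9.97
total variance = 9.97 + 2 × 3.58 = 17.13
α (item deleted) = (6/5)·(1 − 9.97/17.13) = 0.502

Cronbach's α = 0.502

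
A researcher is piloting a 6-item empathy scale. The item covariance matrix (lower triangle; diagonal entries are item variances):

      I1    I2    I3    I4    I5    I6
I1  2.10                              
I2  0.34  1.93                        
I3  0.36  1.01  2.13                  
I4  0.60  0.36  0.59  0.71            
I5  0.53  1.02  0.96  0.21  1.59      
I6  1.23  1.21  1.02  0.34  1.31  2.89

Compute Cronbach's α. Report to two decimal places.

Cronbach's α = 0.79

sum of item variances = 2.10 + 1.93 + 2.13 + 0.71 + 1.59 + 2.89 = 11.35
Σ_{i<j} σ_ij = 11.09
Var(T) = 11.35 + 2 × 11.09 = 33.53
α = (k/(k−1))·(1 − sum of item variances/Var(T)) = (6/5)·(1 − 11.35/33.53) = 0.79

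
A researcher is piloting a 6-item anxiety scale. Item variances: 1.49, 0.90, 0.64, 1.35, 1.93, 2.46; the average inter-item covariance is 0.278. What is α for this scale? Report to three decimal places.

α = 0.585

ΣVar(i) = 1.49 + 0.90 + 0.64 + 1.35 + 1.93 + 2.46 = 8.77
Sum of the 15 distinct covariances = 15 × 0.278 = 4.170
σ²_total = ΣVar(i) + 2·Σcov = 8.77 + 2 × 4.170 = 17.110
α = (6/5)·(1 − 8.77/17.110) = 0.585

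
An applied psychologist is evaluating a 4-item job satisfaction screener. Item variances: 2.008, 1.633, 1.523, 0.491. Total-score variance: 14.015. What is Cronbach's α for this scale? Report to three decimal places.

Cronbach's α = 0.795

Σσ²ᵢ = 2.008 + 1.633 + 1.523 + 0.491 = 5.655
α = (k/(k−1))·(1 − Σσ²ᵢ/total variance) = (4/3)·(1 − 5.655/14.015) = 0.795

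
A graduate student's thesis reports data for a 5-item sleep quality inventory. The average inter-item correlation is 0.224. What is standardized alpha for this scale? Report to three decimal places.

Standardized α = k·r̄ / (1 + (k−1)·r̄) = 5 × 0.224 / (1 + 4 × 0.224)
  = 1.1200 / 1.8960 = 0.591

standardized alpha = 0.591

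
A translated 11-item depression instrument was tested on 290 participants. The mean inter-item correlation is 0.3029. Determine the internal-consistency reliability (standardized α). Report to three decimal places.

standardized α = 0.827

Standardized α = k·r̄ / (1 + (k−1)·r̄) = 11 × 0.3029 / (1 + 10 × 0.3029)
  = 3.3319 / 4.0290 = 0.827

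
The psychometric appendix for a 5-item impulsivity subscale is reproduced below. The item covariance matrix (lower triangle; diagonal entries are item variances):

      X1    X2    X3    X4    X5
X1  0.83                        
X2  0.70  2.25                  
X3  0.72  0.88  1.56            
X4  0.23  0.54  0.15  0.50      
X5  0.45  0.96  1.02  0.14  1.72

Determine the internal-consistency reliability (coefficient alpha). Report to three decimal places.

α = 0.785

ΣVar(i) = 0.83 + 2.25 + 1.56 + 0.50 + 1.72 = 6.86
Sum of off-diagonal covariances = 5.79
Var(T) = 6.86 + 2 × 5.79 = 18.44
α = (k/(k−1))·(1 − ΣVar(i)/Var(T)) = (5/4)·(1 − 6.86/18.44) = 0.785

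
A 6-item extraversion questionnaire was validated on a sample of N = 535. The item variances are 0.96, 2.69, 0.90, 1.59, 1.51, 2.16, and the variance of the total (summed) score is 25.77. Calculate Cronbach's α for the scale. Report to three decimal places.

Cronbach's α = 0.743

Σσᵢ² = 0.96 + 2.69 + 0.90 + 1.59 + 1.51 + 2.16 = 9.81
α = (k/(k−1))·(1 − Σσᵢ²/σ²_T) = (6/5)·(1 − 9.81/25.77) = 0.743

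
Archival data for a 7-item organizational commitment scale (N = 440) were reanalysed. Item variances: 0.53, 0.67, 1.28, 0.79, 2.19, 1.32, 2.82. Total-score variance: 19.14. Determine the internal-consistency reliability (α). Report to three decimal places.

Σσᵢ² = 0.53 + 0.67 + 1.28 + 0.79 + 2.19 + 1.32 + 2.82 = 9.60
α = (k/(k−1))·(1 − Σσᵢ²/σ²_total) = (7/6)·(1 − 9.60/19.14) = 0.582

α = 0.582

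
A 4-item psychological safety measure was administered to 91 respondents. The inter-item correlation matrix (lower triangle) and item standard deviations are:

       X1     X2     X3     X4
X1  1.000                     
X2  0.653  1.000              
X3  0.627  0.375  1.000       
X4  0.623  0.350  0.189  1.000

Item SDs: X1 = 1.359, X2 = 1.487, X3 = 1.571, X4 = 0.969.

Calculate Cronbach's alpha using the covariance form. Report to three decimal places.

α = 0.773

Σσ²ᵢ = 1.359² + 1.487² + 1.571² + 0.969² = 7.4651
Covariances σ_ij = r_ij · s_i · s_j:
  σ(X1,X2) = 0.653 × 1.359 × 1.487 = 1.3196
  σ(X1,X3) = 0.627 × 1.359 × 1.571 = 1.3386
  σ(X1,X4) = 0.623 × 1.359 × 0.969 = 0.8204
  σ(X2,X3) = 0.375 × 1.487 × 1.571 = 0.8760
  σ(X2,X4) = 0.350 × 1.487 × 0.969 = 0.5043
  σ(X3,X4) = 0.189 × 1.571 × 0.969 = 0.2877
σ²_T = Σσ²ᵢ + 2·Σσ_ij = 7.4651 + 2 × 5.1466 = 17.7583
α = (4/3)·(1 − 7.4651/17.7583) = 0.773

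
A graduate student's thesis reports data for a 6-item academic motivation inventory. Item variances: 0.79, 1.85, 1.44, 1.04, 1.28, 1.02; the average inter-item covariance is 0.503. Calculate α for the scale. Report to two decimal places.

α = 0.80

ΣVar(i) = 0.79 + 1.85 + 1.44 + 1.04 + 1.28 + 1.02 = 7.42
Sum of the 15 distinct covariances = 15 × 0.503 = 7.545
σ²_T = ΣVar(i) + 2·Σcov = 7.42 + 2 × 7.545 = 22.510
α = (6/5)·(1 − 7.42/22.510) = 0.80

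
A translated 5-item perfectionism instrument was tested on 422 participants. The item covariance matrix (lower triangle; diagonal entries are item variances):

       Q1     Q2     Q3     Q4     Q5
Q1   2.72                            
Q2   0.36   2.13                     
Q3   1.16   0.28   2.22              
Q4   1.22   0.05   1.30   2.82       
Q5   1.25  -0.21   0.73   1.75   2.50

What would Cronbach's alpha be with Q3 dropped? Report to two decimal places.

Remaining items: Q1, Q2, Q4, Q5 (k = 4).
sum of item variances = 2.72 + 2.13 + 2.82 + 2.50 = 10.17
σ²_total = 10.17 + 2 × 4.42 = 19.01
α (item deleted) = (4/3)·(1 − 10.17/19.01) = 0.62

α = 0.62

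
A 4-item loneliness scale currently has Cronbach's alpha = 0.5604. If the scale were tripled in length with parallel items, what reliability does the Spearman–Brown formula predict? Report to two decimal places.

Length factor m = 3
α' = m·α / (1 + (m−1)·α)
   = 3 × 0.5604 / (1 + (3 − 1) × 0.5604)
   = 1.6812 / 2.1208 = 0.79

predicted reliability = 0.79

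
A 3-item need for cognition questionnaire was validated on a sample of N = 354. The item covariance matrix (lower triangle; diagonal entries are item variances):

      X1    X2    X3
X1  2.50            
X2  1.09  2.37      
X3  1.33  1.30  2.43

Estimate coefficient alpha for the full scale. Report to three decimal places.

sum of item variances = 2.50 + 2.37 + 2.43 = 7.30
Σ_{i<j} σ_ij = 3.72
Var(T) = 7.30 + 2 × 3.72 = 14.74
α = (k/(k−1))·(1 − sum of item variances/Var(T)) = (3/2)·(1 − 7.30/14.74) = 0.757

α = 0.757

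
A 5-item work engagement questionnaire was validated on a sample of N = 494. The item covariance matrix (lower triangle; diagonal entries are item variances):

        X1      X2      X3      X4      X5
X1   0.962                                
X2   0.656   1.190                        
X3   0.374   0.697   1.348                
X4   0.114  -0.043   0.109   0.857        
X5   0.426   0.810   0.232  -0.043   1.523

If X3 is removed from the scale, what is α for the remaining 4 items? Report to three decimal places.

α = 0.612

Remaining items: X1, X2, X4, X5 (k = 4).
ΣVar(i) = 0.962 + 1.190 + 0.857 + 1.523 = 4.532
total variance = 4.532 + 2 × 1.920 = 8.372
α (item deleted) = (4/3)·(1 − 4.532/8.372) = 0.612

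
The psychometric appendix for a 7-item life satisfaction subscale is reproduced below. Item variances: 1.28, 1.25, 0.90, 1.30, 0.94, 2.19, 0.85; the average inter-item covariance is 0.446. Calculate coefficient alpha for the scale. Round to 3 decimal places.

Σσ²ᵢ = 1.28 + 1.25 + 0.90 + 1.30 + 0.94 + 2.19 + 0.85 = 8.71
Sum of the 21 distinct covariances = 21 × 0.446 = 9.366
σ²_T = Σσ²ᵢ + 2·Σcov = 8.71 + 2 × 9.366 = 27.442
α = (7/6)·(1 − 8.71/27.442) = 0.796

α = 0.796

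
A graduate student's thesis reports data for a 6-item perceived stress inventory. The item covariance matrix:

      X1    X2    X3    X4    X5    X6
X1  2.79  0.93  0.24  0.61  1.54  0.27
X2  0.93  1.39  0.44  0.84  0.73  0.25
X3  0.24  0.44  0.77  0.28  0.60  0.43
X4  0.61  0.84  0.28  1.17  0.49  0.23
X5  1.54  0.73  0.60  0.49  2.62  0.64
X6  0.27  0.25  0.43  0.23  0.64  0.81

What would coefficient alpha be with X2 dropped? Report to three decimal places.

α = 0.708

Remaining items: X1, X3, X4, X5, X6 (k = 5).
sum of item variances = 2.79 + 0.77 + 1.17 + 2.62 + 0.81 = 8.16
Var(T) = 8.16 + 2 × 5.33 = 18.82
α (item deleted) = (5/4)·(1 − 8.16/18.82) = 0.708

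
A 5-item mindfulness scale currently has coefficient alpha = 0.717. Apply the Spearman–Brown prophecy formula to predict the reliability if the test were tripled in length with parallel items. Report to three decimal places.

predicted reliability = 0.884

Length factor m = 3
α' = m·α / (1 + (m−1)·α)
   = 3 × 0.717 / (1 + (3 − 1) × 0.717)
   = 2.1510 / 2.4340 = 0.884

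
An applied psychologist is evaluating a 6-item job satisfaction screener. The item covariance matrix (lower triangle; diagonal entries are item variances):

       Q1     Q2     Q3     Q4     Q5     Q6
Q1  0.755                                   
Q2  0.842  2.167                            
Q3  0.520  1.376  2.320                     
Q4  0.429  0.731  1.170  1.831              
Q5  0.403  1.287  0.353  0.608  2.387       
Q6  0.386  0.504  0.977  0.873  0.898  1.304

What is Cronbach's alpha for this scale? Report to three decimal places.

α = 0.814

Σσ²ᵢ = 0.755 + 2.167 + 2.320 + 1.831 + 2.387 + 1.304 = 10.764
Sum of off-diagonal covariances = 11.357
σ²_T = 10.764 + 2 × 11.357 = 33.478
α = (k/(k−1))·(1 − Σσ²ᵢ/σ²_T) = (6/5)·(1 − 10.764/33.478) = 0.814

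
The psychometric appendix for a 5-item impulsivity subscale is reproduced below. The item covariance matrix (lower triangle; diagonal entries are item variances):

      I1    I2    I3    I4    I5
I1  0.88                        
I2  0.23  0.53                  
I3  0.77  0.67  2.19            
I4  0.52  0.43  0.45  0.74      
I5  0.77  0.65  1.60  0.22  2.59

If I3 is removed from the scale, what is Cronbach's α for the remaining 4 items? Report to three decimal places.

α = 0.724

Remaining items: I1, I2, I4, I5 (k = 4).
sum of item variances = 0.88 + 0.53 + 0.74 + 2.59 = 4.74
total variance = 4.74 + 2 × 2.82 = 10.38
α (item deleted) = (4/3)·(1 − 4.74/10.38) = 0.724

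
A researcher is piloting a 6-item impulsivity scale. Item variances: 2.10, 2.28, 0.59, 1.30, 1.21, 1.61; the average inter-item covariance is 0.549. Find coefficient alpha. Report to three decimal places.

α = 0.773

ΣVar(i) = 2.10 + 2.28 + 0.59 + 1.30 + 1.21 + 1.61 = 9.09
Sum of the 15 distinct covariances = 15 × 0.549 = 8.235
σ²_T = ΣVar(i) + 2·Σcov = 9.09 + 2 × 8.235 = 25.560
α = (6/5)·(1 − 9.09/25.560) = 0.773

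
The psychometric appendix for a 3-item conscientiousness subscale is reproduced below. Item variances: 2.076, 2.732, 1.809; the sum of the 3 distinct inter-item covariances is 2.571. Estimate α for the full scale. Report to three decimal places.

Σσᵢ² = 2.076 + 2.732 + 1.809 = 6.617
Sum of distinct covariances = 2.571
total variance = Σσᵢ² + 2·Σcov = 6.617 + 2 × 2.571 = 11.759
α = (3/2)·(1 − 6.617/11.759) = 0.656

α = 0.656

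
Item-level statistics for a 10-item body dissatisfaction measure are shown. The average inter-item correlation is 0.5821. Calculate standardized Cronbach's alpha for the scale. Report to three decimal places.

α = 0.933

Standardized α = k·r̄ / (1 + (k−1)·r̄) = 10 × 0.5821 / (1 + 9 × 0.5821)
  = 5.8210 / 6.2389 = 0.933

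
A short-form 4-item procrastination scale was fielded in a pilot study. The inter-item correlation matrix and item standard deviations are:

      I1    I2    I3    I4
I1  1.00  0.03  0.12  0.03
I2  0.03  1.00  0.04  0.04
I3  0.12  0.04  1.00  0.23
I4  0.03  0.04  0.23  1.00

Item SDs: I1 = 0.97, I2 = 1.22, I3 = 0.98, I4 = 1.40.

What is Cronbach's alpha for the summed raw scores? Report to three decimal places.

Σσ²ᵢ = 0.97² + 1.22² + 0.98² + 1.40² = 5.3497
Covariances σ_ij = r_ij · s_i · s_j:
  σ(I1,I2) = 0.03 × 0.97 × 1.22 = 0.0355
  σ(I1,I3) = 0.12 × 0.97 × 0.98 = 0.1141
  σ(I1,I4) = 0.03 × 0.97 × 1.40 = 0.0407
  σ(I2,I3) = 0.04 × 1.22 × 0.98 = 0.0478
  σ(I2,I4) = 0.04 × 1.22 × 1.40 = 0.0683
  σ(I3,I4) = 0.23 × 0.98 × 1.40 = 0.3156
σ²_T = Σσ²ᵢ + 2·Σσ_ij = 5.3497 + 2 × 0.6220 = 6.5937
α = (4/3)·(1 − 5.3497/6.5937) = 0.252

α = 0.252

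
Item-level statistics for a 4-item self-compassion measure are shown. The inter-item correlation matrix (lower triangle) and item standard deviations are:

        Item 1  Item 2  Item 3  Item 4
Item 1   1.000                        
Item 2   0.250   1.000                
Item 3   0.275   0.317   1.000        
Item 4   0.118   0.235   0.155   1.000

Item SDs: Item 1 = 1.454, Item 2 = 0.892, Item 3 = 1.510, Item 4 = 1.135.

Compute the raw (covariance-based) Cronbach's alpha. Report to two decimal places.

Σσ²ᵢ = 1.454² + 0.892² + 1.510² + 1.135² = 6.4781
Covariances σ_ij = r_ij · s_i · s_j:
  σ(Item 1,Item 2) = 0.250 × 1.454 × 0.892 = 0.3242
  σ(Item 1,Item 3) = 0.275 × 1.454 × 1.510 = 0.6038
  σ(Item 1,Item 4) = 0.118 × 1.454 × 1.135 = 0.1947
  σ(Item 2,Item 3) = 0.317 × 0.892 × 1.510 = 0.4270
  σ(Item 2,Item 4) = 0.235 × 0.892 × 1.135 = 0.2379
  σ(Item 3,Item 4) = 0.155 × 1.510 × 1.135 = 0.2656
σ²_T = Σσ²ᵢ + 2·Σσ_ij = 6.4781 + 2 × 2.0532 = 10.5845
α = (4/3)·(1 − 6.4781/10.5845) = 0.52

Cronbach's alpha = 0.52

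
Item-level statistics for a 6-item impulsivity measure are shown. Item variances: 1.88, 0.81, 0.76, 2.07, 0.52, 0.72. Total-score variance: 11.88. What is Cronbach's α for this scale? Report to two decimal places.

Cronbach's α = 0.52

sum of item variances = 1.88 + 0.81 + 0.76 + 2.07 + 0.52 + 0.72 = 6.76
α = (k/(k−1))·(1 − sum of item variances/σ²_total) = (6/5)·(1 − 6.76/11.88) = 0.52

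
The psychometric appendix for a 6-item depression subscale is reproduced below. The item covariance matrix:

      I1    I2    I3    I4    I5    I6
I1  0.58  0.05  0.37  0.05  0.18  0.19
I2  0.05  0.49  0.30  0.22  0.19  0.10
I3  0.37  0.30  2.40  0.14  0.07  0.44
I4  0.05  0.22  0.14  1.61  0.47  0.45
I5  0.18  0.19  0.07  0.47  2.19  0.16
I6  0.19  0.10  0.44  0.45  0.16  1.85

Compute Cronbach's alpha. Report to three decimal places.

sum of item variances = 0.58 + 0.49 + 2.40 + 1.61 + 2.19 + 1.85 = 9.12
Sum of off-diagonal covariances = 3.38
σ²_total = 9.12 + 2 × 3.38 = 15.88
α = (k/(k−1))·(1 − sum of item variances/σ²_total) = (6/5)·(1 − 9.12/15.88) = 0.511

Cronbach's alpha = 0.511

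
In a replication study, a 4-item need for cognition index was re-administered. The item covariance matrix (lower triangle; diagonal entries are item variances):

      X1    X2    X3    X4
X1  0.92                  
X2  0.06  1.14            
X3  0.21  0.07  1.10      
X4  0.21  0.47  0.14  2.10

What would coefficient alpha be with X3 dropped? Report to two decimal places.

α = 0.39

Remaining items: X1, X2, X4 (k = 3).
sum of item variances = 0.92 + 1.14 + 2.10 = 4.16
total variance = 4.16 + 2 × 0.74 = 5.64
α (item deleted) = (3/2)·(1 − 4.16/5.64) = 0.39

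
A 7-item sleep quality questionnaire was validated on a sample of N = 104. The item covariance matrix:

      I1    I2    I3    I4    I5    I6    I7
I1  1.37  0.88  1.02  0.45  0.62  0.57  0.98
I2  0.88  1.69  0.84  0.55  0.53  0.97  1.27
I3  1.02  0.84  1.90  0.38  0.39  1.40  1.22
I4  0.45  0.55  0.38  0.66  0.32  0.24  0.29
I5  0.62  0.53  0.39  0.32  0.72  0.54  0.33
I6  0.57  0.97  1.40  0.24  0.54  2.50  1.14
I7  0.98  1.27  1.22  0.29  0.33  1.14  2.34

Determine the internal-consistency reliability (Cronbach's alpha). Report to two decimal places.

Cronbach's alpha = 0.85

ΣVar(i) = 1.37 + 1.69 + 1.90 + 0.66 + 0.72 + 2.50 + 2.34 = 11.18
Σ_{i<j} σ_ij = 14.93
σ²_T = 11.18 + 2 × 14.93 = 41.04
α = (k/(k−1))·(1 − ΣVar(i)/σ²_T) = (7/6)·(1 − 11.18/41.04) = 0.85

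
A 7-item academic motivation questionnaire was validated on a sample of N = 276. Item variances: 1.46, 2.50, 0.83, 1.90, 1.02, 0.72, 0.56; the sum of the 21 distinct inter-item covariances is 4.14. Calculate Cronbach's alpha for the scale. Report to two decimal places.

sum of item variances = 1.46 + 2.50 + 0.83 + 1.90 + 1.02 + 0.72 + 0.56 = 8.99
Sum of distinct covariances = 4.14
Var(T) = sum of item variances + 2·Σcov = 8.99 + 2 × 4.14 = 17.27
α = (7/6)·(1 − 8.99/17.27) = 0.56

α = 0.56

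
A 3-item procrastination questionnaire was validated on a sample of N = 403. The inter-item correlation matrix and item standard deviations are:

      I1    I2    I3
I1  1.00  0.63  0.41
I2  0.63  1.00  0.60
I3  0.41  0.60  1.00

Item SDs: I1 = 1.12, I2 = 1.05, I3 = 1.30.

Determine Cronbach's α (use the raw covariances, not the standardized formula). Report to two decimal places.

α = 0.77

Σσ²ᵢ = 1.12² + 1.05² + 1.30² = 4.0469
Covariances σ_ij = r_ij · s_i · s_j:
  σ(I1,I2) = 0.63 × 1.12 × 1.05 = 0.7409
  σ(I1,I3) = 0.41 × 1.12 × 1.30 = 0.5970
  σ(I2,I3) = 0.60 × 1.05 × 1.30 = 0.8190
σ²_T = Σσ²ᵢ + 2·Σσ_ij = 4.0469 + 2 × 2.1569 = 8.3607
α = (3/2)·(1 − 4.0469/8.3607) = 0.77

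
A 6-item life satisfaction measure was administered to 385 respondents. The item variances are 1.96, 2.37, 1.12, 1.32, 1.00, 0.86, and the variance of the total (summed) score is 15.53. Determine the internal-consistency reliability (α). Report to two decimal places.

α = 0.53

sum of item variances = 1.96 + 2.37 + 1.12 + 1.32 + 1.00 + 0.86 = 8.63
α = (k/(k−1))·(1 − sum of item variances/σ²_T) = (6/5)·(1 − 8.63/15.53) = 0.53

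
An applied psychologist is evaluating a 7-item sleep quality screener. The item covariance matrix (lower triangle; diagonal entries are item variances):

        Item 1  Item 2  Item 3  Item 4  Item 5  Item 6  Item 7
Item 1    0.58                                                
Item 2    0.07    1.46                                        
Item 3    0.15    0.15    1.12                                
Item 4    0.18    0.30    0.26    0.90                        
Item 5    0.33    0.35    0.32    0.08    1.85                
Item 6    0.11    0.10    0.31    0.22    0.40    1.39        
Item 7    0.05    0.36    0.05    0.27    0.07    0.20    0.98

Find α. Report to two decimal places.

Σσᵢ² = 0.58 + 1.46 + 1.12 + 0.90 + 1.85 + 1.39 + 0.98 = 8.28
Σ_{i<j} σ_ij = 4.33
σ²_T = 8.28 + 2 × 4.33 = 16.94
α = (k/(k−1))·(1 − Σσᵢ²/σ²_T) = (7/6)·(1 − 8.28/16.94) = 0.60

α = 0.60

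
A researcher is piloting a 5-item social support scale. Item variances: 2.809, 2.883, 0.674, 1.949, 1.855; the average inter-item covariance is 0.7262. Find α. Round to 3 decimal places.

Σσᵢ² = 2.809 + 2.883 + 0.674 + 1.949 + 1.855 = 10.170
Sum of the 10 distinct covariances = 10 × 0.7262 = 7.2620
σ²_T = Σσᵢ² + 2·Σcov = 10.170 + 2 × 7.2620 = 24.6940
α = (5/4)·(1 − 10.170/24.6940) = 0.735

α = 0.735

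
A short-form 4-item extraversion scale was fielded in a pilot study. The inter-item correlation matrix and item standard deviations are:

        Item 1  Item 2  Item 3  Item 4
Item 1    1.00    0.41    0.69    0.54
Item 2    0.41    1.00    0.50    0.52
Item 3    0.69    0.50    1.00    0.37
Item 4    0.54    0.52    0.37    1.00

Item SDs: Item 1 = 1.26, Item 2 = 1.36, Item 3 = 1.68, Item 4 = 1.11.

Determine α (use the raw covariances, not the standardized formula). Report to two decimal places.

α = 0.80

Σσ²ᵢ = 1.26² + 1.36² + 1.68² + 1.11² = 7.4917
Covariances σ_ij = r_ij · s_i · s_j:
  σ(Item 1,Item 2) = 0.41 × 1.26 × 1.36 = 0.7026
  σ(Item 1,Item 3) = 0.69 × 1.26 × 1.68 = 1.4606
  σ(Item 1,Item 4) = 0.54 × 1.26 × 1.11 = 0.7552
  σ(Item 2,Item 3) = 0.50 × 1.36 × 1.68 = 1.1424
  σ(Item 2,Item 4) = 0.52 × 1.36 × 1.11 = 0.7850
  σ(Item 3,Item 4) = 0.37 × 1.68 × 1.11 = 0.6900
σ²_T = Σσ²ᵢ + 2·Σσ_ij = 7.4917 + 2 × 5.5358 = 18.5633
α = (4/3)·(1 − 7.4917/18.5633) = 0.80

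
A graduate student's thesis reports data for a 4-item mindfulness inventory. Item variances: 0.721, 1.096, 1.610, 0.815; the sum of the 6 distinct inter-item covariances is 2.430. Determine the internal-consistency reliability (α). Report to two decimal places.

α = 0.71

Σσ²ᵢ = 0.721 + 1.096 + 1.610 + 0.815 = 4.242
Sum of distinct covariances = 2.430
σ²_T = Σσ²ᵢ + 2·Σcov = 4.242 + 2 × 2.430 = 9.102
α = (4/3)·(1 − 4.242/9.102) = 0.71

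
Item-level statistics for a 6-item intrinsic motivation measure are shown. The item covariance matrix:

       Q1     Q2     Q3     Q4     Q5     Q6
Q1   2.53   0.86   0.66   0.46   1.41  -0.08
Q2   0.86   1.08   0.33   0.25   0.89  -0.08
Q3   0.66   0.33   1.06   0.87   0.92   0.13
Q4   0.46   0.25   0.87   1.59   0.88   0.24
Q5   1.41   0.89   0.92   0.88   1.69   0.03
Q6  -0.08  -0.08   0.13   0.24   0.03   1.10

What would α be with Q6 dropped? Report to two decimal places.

Remaining items: Q1, Q2, Q3, Q4, Q5 (k = 5).
Σσ²ᵢ = 2.53 + 1.08 + 1.06 + 1.59 + 1.69 = 7.95
σ²_T = 7.95 + 2 × 7.53 = 23.01
α (item deleted) = (5/4)·(1 − 7.95/23.01) = 0.82

α = 0.82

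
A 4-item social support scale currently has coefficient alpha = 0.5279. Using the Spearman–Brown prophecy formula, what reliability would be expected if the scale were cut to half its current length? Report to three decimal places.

predicted reliability = 0.359

Length factor m = 1/2
α' = m·α / (1 − (1−m)·α)
   = 1/2 × 0.5279 / (1 − (1 − 1/2) × 0.5279)
   = 0.2640 / 0.7360 = 0.359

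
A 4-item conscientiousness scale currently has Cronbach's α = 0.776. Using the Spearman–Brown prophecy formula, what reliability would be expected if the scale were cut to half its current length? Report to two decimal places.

Length factor m = 1/2
α' = m·α / (1 − (1−m)·α)
   = 1/2 × 0.776 / (1 − (1 − 1/2) × 0.776)
   = 0.3880 / 0.6120 = 0.63

predicted reliability = 0.63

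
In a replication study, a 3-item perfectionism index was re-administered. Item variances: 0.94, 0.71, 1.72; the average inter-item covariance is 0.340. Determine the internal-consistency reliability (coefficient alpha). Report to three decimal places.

coefficient alpha = 0.566

ΣVar(i) = 0.94 + 0.71 + 1.72 = 3.37
Sum of the 3 distinct covariances = 3 × 0.340 = 1.020
total variance = ΣVar(i) + 2·Σcov = 3.37 + 2 × 1.020 = 5.410
α = (3/2)·(1 − 3.37/5.410) = 0.566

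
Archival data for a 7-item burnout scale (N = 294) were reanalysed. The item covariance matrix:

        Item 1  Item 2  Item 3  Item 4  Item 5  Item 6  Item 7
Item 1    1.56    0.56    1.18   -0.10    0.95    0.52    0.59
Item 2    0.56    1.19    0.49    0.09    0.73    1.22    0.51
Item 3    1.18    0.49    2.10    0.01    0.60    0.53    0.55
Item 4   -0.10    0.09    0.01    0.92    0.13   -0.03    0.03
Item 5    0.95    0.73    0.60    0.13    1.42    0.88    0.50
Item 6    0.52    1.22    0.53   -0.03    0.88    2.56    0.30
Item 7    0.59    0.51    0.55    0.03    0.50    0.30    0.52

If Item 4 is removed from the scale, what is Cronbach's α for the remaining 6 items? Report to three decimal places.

Remaining items: Item 1, Item 2, Item 3, Item 5, Item 6, Item 7 (k = 6).
sum of item variances = 1.56 + 1.19 + 2.10 + 1.42 + 2.56 + 0.52 = 9.35
total variance = 9.35 + 2 × 10.11 = 29.57
α (item deleted) = (6/5)·(1 − 9.35/29.57) = 0.821

α = 0.821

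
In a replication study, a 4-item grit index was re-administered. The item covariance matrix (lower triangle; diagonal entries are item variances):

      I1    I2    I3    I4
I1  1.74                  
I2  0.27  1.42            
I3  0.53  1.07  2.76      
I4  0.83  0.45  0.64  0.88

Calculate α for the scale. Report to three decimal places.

ΣVar(i) = 1.74 + 1.42 + 2.76 + 0.88 = 6.80
Sum of the distinct covariances = 3.79
σ²_total = 6.80 + 2 × 3.79 = 14.38
α = (k/(k−1))·(1 − ΣVar(i)/σ²_total) = (4/3)·(1 − 6.80/14.38) = 0.703

α = 0.703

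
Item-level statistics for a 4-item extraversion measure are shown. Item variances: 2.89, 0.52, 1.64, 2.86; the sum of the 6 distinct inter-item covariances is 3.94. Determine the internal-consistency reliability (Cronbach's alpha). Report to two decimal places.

Cronbach's alpha = 0.67

Σσ²ᵢ = 2.89 + 0.52 + 1.64 + 2.86 = 7.91
Sum of distinct covariances = 3.94
Var(T) = Σσ²ᵢ + 2·Σcov = 7.91 + 2 × 3.94 = 15.79
α = (4/3)·(1 − 7.91/15.79) = 0.67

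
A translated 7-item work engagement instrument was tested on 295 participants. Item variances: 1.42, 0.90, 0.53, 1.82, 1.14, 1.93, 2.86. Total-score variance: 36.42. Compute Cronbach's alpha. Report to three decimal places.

Cronbach's alpha = 0.827

ΣVar(i) = 1.42 + 0.90 + 0.53 + 1.82 + 1.14 + 1.93 + 2.86 = 10.60
α = (k/(k−1))·(1 − ΣVar(i)/Var(T)) = (7/6)·(1 − 10.60/36.42) = 0.827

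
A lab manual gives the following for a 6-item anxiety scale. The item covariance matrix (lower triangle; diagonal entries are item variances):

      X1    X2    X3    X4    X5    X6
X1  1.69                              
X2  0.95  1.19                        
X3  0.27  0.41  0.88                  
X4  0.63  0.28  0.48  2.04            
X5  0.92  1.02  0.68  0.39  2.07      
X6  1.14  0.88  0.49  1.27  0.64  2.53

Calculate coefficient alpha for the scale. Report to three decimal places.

α = 0.801

Σσ²ᵢ = 1.69 + 1.19 + 0.88 + 2.04 + 2.07 + 2.53 = 10.40
Sum of off-diagonal covariances = 10.45
σ²_T = 10.40 + 2 × 10.45 = 31.30
α = (k/(k−1))·(1 − Σσ²ᵢ/σ²_T) = (6/5)·(1 − 10.40/31.30) = 0.801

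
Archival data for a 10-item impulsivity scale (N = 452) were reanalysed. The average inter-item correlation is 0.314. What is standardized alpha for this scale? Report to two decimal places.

α = 0.82

Standardized α = k·r̄ / (1 + (k−1)·r̄) = 10 × 0.314 / (1 + 9 × 0.314)
  = 3.1400 / 3.8260 = 0.82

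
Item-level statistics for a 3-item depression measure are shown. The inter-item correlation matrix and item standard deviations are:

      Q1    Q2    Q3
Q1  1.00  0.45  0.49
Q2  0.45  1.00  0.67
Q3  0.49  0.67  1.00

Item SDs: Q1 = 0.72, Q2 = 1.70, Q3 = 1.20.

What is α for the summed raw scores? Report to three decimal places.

α = 0.737

Σσ²ᵢ = 0.72² + 1.70² + 1.20² = 4.8484
Covariances σ_ij = r_ij · s_i · s_j:
  σ(Q1,Q2) = 0.45 × 0.72 × 1.70 = 0.5508
  σ(Q1,Q3) = 0.49 × 0.72 × 1.20 = 0.4234
  σ(Q2,Q3) = 0.67 × 1.70 × 1.20 = 1.3668
σ²_T = Σσ²ᵢ + 2·Σσ_ij = 4.8484 + 2 × 2.3410 = 9.5304
α = (3/2)·(1 − 4.8484/9.5304) = 0.737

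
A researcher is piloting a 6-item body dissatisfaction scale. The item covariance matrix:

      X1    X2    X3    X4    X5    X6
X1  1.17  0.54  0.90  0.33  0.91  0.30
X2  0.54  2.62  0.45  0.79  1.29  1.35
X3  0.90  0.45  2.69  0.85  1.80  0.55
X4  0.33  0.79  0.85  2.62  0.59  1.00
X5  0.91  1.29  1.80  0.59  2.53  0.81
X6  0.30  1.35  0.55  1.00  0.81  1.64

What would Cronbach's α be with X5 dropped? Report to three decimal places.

α = 0.710

Remaining items: X1, X2, X3, X4, X6 (k = 5).
ΣVar(i) = 1.17 + 2.62 + 2.69 + 2.62 + 1.64 = 10.74
total variance = 10.74 + 2 × 7.06 = 24.86
α (item deleted) = (5/4)·(1 − 10.74/24.86) = 0.710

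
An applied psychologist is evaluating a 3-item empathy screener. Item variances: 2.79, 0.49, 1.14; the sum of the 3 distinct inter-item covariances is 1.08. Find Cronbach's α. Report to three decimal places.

Cronbach's α = 0.492

sum of item variances = 2.79 + 0.49 + 1.14 = 4.42
Sum of distinct covariances = 1.08
total variance = sum of item variances + 2·Σcov = 4.42 + 2 × 1.08 = 6.58
α = (3/2)·(1 − 4.42/6.58) = 0.492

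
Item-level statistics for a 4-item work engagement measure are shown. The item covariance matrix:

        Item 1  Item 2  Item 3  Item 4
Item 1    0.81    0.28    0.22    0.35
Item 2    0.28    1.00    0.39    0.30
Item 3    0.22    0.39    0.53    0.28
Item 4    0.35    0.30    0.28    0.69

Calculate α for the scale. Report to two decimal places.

sum of item variances = 0.81 + 1.00 + 0.53 + 0.69 = 3.03
Sum of the distinct covariances = 1.82
σ²_total = 3.03 + 2 × 1.82 = 6.67
α = (k/(k−1))·(1 − sum of item variances/σ²_total) = (4/3)·(1 − 3.03/6.67) = 0.73

α = 0.73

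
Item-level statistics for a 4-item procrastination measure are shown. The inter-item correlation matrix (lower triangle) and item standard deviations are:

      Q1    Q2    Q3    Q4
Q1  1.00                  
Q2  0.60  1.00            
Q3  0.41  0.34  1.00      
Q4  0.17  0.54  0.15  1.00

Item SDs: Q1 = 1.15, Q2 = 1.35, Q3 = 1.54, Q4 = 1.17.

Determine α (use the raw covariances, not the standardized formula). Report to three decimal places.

α = 0.692

Σσ²ᵢ = 1.15² + 1.35² + 1.54² + 1.17² = 6.8855
Covariances σ_ij = r_ij · s_i · s_j:
  σ(Q1,Q2) = 0.60 × 1.15 × 1.35 = 0.9315
  σ(Q1,Q3) = 0.41 × 1.15 × 1.54 = 0.7261
  σ(Q1,Q4) = 0.17 × 1.15 × 1.17 = 0.2287
  σ(Q2,Q3) = 0.34 × 1.35 × 1.54 = 0.7069
  σ(Q2,Q4) = 0.54 × 1.35 × 1.17 = 0.8529
  σ(Q3,Q4) = 0.15 × 1.54 × 1.17 = 0.2703
σ²_T = Σσ²ᵢ + 2·Σσ_ij = 6.8855 + 2 × 3.7164 = 14.3183
α = (4/3)·(1 − 6.8855/14.3183) = 0.692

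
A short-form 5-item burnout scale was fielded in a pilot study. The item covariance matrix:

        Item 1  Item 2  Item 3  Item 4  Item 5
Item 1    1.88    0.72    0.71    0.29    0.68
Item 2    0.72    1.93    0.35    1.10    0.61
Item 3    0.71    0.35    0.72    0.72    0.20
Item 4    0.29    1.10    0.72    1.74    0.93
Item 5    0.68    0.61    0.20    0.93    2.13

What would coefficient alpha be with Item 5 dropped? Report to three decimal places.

coefficient alpha = 0.738

Remaining items: Item 1, Item 2, Item 3, Item 4 (k = 4).
sum of item variances = 1.88 + 1.93 + 0.72 + 1.74 = 6.27
σ²_T = 6.27 + 2 × 3.89 = 14.05
α (item deleted) = (4/3)·(1 − 6.27/14.05) = 0.738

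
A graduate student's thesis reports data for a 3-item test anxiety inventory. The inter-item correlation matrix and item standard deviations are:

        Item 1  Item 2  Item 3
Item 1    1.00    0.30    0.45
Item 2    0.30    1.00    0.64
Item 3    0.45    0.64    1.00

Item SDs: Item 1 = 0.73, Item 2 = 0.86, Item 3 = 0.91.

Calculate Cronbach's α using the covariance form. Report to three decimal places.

Σσ²ᵢ = 0.73² + 0.86² + 0.91² = 2.1006
Covariances σ_ij = r_ij · s_i · s_j:
  σ(Item 1,Item 2) = 0.30 × 0.73 × 0.86 = 0.1883
  σ(Item 1,Item 3) = 0.45 × 0.73 × 0.91 = 0.2989
  σ(Item 2,Item 3) = 0.64 × 0.86 × 0.91 = 0.5009
σ²_T = Σσ²ᵢ + 2·Σσ_ij = 2.1006 + 2 × 0.9881 = 4.0768
α = (3/2)·(1 − 2.1006/4.0768) = 0.727

Cronbach's α = 0.727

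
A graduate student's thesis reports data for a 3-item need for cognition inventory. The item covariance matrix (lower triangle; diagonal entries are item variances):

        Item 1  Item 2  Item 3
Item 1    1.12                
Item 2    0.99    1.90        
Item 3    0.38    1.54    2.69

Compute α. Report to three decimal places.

sum of item variances = 1.12 + 1.90 + 2.69 = 5.71
Σ_{i<j} σ_ij = 2.91
σ²_total = 5.71 + 2 × 2.91 = 11.53
α = (k/(k−1))·(1 − sum of item variances/σ²_total) = (3/2)·(1 − 5.71/11.53) = 0.757

α = 0.757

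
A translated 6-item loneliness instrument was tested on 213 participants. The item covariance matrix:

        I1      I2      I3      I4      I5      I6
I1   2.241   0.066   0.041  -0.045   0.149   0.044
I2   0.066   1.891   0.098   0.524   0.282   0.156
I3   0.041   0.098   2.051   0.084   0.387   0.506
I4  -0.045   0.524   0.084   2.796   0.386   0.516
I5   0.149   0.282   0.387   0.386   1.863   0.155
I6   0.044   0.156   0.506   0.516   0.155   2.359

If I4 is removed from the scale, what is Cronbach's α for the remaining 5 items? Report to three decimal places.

α = 0.332

Remaining items: I1, I2, I3, I5, I6 (k = 5).
Σσ²ᵢ = 2.241 + 1.891 + 2.051 + 1.863 + 2.359 = 10.405
σ²_total = 10.405 + 2 × 1.884 = 14.173
α (item deleted) = (5/4)·(1 − 10.405/14.173) = 0.332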